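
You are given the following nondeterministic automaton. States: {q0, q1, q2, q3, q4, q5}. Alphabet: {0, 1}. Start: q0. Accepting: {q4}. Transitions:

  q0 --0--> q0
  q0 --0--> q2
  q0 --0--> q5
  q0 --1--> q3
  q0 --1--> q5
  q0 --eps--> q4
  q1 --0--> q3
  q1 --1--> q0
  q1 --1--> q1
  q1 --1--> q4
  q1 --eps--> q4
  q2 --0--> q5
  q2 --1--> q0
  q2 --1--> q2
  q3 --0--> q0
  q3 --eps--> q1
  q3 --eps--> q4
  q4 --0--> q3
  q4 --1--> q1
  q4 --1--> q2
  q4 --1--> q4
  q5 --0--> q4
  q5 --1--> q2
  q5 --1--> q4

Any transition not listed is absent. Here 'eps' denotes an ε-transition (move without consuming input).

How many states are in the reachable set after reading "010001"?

6

Start: ε-closure({q0}) = {q0, q4}.
Read '0': q0→{q0, q2, q5}, q4→{q3}; union {q0, q2, q3, q5}; ε-closure = {q0, q1, q2, q3, q4, q5}.
Read '1': q0→{q3, q5}, q1→{q0, q1, q4}, q2→{q0, q2}, q3→∅, q4→{q1, q2, q4}, q5→{q2, q4}; now {q0, q1, q2, q3, q4, q5}.
Read '0': q0→{q0, q2, q5}, q1→{q3}, q2→{q5}, q3→{q0}, q4→{q3}, q5→{q4}; union {q0, q2, q3, q4, q5}; ε-closure = {q0, q1, q2, q3, q4, q5}.
Read '0': q0→{q0, q2, q5}, q1→{q3}, q2→{q5}, q3→{q0}, q4→{q3}, q5→{q4}; union {q0, q2, q3, q4, q5}; ε-closure = {q0, q1, q2, q3, q4, q5}.
Read '0': q0→{q0, q2, q5}, q1→{q3}, q2→{q5}, q3→{q0}, q4→{q3}, q5→{q4}; union {q0, q2, q3, q4, q5}; ε-closure = {q0, q1, q2, q3, q4, q5}.
Read '1': q0→{q3, q5}, q1→{q0, q1, q4}, q2→{q0, q2}, q3→∅, q4→{q1, q2, q4}, q5→{q2, q4}; now {q0, q1, q2, q3, q4, q5}.
That set has 6 states.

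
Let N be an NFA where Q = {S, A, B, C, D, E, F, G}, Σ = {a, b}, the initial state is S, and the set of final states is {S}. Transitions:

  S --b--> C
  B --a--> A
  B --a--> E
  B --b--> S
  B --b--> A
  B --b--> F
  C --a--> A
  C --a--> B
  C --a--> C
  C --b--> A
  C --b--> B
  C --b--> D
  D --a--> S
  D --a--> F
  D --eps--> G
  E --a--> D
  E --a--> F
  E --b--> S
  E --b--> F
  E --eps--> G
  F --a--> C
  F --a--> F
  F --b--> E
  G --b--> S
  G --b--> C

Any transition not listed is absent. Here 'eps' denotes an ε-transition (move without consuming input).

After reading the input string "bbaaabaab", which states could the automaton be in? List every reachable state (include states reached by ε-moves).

{S, A, B, C, D, E, F, G}

Start in {S}.
Read 'b': {S} → {C}.
Read 'b': {C} → {A, B, D, G}.
Read 'a': {A, B, D, G} → {S, A, E, F, G}.
Read 'a': {S, A, E, F, G} → {C, D, F, G}.
Read 'a': {C, D, F, G} → {S, A, B, C, F}.
Read 'b': {S, A, B, C, F} → {S, A, B, C, D, E, F, G}.
Read 'a': {S, A, B, C, D, E, F, G} → {S, A, B, C, D, E, F, G}.
Read 'a': {S, A, B, C, D, E, F, G} → {S, A, B, C, D, E, F, G}.
Read 'b': {S, A, B, C, D, E, F, G} → {S, A, B, C, D, E, F, G}.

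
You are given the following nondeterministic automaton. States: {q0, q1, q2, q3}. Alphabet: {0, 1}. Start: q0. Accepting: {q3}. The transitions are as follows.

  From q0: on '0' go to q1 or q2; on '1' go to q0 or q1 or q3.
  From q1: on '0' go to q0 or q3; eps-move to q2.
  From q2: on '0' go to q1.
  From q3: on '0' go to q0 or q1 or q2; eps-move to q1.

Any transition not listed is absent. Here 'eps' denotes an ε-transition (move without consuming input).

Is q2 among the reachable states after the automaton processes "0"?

Start in {q0}.
Read '0': q0→{q1, q2}; now {q1, q2}.
State q2 is in {q1, q2}.

Yes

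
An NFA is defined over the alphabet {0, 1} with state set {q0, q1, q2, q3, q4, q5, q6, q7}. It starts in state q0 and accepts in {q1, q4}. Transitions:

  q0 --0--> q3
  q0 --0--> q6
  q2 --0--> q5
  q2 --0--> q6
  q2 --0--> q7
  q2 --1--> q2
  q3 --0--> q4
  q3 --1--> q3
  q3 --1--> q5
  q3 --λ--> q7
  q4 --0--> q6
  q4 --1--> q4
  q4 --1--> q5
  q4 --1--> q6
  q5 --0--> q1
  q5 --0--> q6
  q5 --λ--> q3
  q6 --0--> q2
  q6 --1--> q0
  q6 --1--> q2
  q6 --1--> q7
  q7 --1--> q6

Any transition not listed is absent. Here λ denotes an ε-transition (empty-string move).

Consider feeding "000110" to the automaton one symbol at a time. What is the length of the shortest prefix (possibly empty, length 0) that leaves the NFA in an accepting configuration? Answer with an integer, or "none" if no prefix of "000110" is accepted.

Start in {q0}.
Read '0': q0→{q3, q6}; union {q3, q6}; ε-closure = {q3, q6, q7}.
Read '0': q3→{q4}, q6→{q2}, q7→∅; now {q2, q4}.
None of the earlier sets intersect F, but {q2, q4} does.

2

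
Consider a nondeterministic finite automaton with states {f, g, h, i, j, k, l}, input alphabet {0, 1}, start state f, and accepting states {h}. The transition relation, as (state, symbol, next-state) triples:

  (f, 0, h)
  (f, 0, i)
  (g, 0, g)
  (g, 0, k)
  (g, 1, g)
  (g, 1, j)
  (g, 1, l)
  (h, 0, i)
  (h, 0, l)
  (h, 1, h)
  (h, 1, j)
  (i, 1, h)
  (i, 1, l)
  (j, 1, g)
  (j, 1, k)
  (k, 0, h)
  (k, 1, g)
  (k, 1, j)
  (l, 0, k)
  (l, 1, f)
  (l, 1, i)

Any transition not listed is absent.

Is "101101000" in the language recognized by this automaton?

No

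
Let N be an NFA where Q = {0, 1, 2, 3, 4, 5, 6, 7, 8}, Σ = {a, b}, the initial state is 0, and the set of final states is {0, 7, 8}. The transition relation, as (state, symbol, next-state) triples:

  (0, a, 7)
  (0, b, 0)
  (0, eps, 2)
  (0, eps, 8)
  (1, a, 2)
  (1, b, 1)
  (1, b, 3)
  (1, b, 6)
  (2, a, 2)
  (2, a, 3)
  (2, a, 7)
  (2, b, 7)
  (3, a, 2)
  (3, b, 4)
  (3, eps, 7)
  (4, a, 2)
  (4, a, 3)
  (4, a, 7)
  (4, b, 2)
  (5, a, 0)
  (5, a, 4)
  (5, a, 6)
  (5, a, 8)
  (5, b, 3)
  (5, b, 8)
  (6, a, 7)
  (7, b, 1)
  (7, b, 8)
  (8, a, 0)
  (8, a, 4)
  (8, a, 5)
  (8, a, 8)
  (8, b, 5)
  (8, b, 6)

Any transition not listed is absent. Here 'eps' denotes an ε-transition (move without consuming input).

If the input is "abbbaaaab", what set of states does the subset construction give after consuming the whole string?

Start: ε-closure({0}) = {0, 2, 8}.
Read 'a': 0→{7}, 2→{2, 3, 7}, 8→{0, 4, 5, 8}; now {0, 2, 3, 4, 5, 7, 8}.
Read 'b': 0→{0}, 2→{7}, 3→{4}, 4→{2}, 5→{3, 8}, 7→{1, 8}, 8→{5, 6}; now {0, 1, 2, 3, 4, 5, 6, 7, 8}.
Read 'b': 0→{0}, 1→{1, 3, 6}, 2→{7}, 3→{4}, 4→{2}, 5→{3, 8}, 6→∅, 7→{1, 8}, 8→{5, 6}; now {0, 1, 2, 3, 4, 5, 6, 7, 8}.
Read 'b': 0→{0}, 1→{1, 3, 6}, 2→{7}, 3→{4}, 4→{2}, 5→{3, 8}, 6→∅, 7→{1, 8}, 8→{5, 6}; now {0, 1, 2, 3, 4, 5, 6, 7, 8}.
Read 'a': 0→{7}, 1→{2}, 2→{2, 3, 7}, 3→{2}, 4→{2, 3, 7}, 5→{0, 4, 6, 8}, 6→{7}, 7→∅, 8→{0, 4, 5, 8}; now {0, 2, 3, 4, 5, 6, 7, 8}.
Read 'a': 0→{7}, 2→{2, 3, 7}, 3→{2}, 4→{2, 3, 7}, 5→{0, 4, 6, 8}, 6→{7}, 7→∅, 8→{0, 4, 5, 8}; now {0, 2, 3, 4, 5, 6, 7, 8}.
Read 'a': 0→{7}, 2→{2, 3, 7}, 3→{2}, 4→{2, 3, 7}, 5→{0, 4, 6, 8}, 6→{7}, 7→∅, 8→{0, 4, 5, 8}; now {0, 2, 3, 4, 5, 6, 7, 8}.
Read 'a': 0→{7}, 2→{2, 3, 7}, 3→{2}, 4→{2, 3, 7}, 5→{0, 4, 6, 8}, 6→{7}, 7→∅, 8→{0, 4, 5, 8}; now {0, 2, 3, 4, 5, 6, 7, 8}.
Read 'b': 0→{0}, 2→{7}, 3→{4}, 4→{2}, 5→{3, 8}, 6→∅, 7→{1, 8}, 8→{5, 6}; now {0, 1, 2, 3, 4, 5, 6, 7, 8}.

{0, 1, 2, 3, 4, 5, 6, 7, 8}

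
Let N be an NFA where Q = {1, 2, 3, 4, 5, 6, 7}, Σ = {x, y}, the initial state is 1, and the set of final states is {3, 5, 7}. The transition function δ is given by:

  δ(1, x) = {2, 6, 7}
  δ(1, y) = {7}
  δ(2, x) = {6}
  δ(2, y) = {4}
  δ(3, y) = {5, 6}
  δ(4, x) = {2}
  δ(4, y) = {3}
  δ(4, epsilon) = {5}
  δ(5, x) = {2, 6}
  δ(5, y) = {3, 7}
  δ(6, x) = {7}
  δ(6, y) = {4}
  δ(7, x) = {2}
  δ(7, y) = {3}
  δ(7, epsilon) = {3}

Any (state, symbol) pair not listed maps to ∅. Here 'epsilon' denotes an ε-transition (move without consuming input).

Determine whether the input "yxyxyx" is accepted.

No

Start in {1}.
Read 'y': 1→{7}; union {7}; ε-closure = {3, 7}.
Read 'x': 3→∅, 7→{2}; now {2}.
Read 'y': 2→{4}; union {4}; ε-closure = {4, 5}.
Read 'x': 4→{2}, 5→{2, 6}; now {2, 6}.
Read 'y': 2→{4}, 6→{4}; union {4}; ε-closure = {4, 5}.
Read 'x': 4→{2}, 5→{2, 6}; now {2, 6}.
The final set {2, 6} contains no accepting state.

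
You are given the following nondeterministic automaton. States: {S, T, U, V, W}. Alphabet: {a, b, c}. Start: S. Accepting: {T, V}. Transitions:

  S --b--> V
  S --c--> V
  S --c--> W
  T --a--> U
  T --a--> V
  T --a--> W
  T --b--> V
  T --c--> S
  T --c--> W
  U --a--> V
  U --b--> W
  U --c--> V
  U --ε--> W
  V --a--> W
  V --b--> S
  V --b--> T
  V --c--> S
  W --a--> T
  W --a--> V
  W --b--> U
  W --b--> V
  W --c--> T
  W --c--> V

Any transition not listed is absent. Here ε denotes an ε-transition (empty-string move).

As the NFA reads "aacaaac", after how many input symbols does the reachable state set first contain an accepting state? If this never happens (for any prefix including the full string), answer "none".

none

Start in {S}.
Read 'a': S→∅; now ∅.
The set is empty and remains empty for the remaining 6 symbols.
No reachable set along the way intersects F.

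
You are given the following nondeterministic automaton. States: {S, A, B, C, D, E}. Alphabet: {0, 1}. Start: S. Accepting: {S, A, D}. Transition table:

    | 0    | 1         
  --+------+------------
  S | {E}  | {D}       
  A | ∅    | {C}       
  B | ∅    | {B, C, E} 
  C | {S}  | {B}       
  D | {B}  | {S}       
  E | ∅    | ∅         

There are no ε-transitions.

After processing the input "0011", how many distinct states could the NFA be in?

Start in {S}.
Read '0': {S} → {E}.
Read '0': {E} → ∅.
The set is empty and remains empty for the remaining 2 symbols.
That set has 0 states.

0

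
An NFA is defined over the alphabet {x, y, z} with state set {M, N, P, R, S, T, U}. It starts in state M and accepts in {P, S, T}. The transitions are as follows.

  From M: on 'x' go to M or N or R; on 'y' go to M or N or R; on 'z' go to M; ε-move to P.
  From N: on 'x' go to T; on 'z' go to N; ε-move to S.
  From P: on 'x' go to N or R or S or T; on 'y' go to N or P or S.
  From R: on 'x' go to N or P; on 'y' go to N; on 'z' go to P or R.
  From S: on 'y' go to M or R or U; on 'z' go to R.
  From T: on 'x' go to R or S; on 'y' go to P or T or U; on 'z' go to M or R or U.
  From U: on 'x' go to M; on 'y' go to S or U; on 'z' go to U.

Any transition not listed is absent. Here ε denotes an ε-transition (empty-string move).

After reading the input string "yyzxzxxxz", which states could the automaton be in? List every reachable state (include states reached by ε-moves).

Start: ε-closure({M}) = {M, P}.
Read 'y': {M, P} → {M, N, P, R, S}.
Read 'y': {M, N, P, R, S} → {M, N, P, R, S, U}.
Read 'z': {M, N, P, R, S, U} → {M, N, P, R, S, U}.
Read 'x': {M, N, P, R, S, U} → {M, N, P, R, S, T}.
Read 'z': {M, N, P, R, S, T} → {M, N, P, R, S, U}.
Read 'x': {M, N, P, R, S, U} → {M, N, P, R, S, T}.
Read 'x': {M, N, P, R, S, T} → {M, N, P, R, S, T}.
Read 'x': {M, N, P, R, S, T} → {M, N, P, R, S, T}.
Read 'z': {M, N, P, R, S, T} → {M, N, P, R, S, U}.

{M, N, P, R, S, U}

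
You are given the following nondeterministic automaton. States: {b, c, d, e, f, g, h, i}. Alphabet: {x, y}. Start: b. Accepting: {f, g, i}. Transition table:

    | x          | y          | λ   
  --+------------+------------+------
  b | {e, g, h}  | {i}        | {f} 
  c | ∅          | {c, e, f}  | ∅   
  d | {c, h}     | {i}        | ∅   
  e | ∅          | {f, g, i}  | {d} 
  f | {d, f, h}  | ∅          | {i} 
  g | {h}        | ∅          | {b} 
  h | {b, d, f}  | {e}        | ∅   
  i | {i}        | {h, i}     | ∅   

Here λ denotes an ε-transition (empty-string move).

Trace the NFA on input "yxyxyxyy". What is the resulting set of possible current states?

Start: ε-closure({b}) = {b, f, i}.
Read 'y': b→{i}, f→∅, i→{h, i}; now {h, i}.
Read 'x': h→{b, d, f}, i→{i}; now {b, d, f, i}.
Read 'y': b→{i}, d→{i}, f→∅, i→{h, i}; now {h, i}.
Read 'x': h→{b, d, f}, i→{i}; now {b, d, f, i}.
Read 'y': b→{i}, d→{i}, f→∅, i→{h, i}; now {h, i}.
Read 'x': h→{b, d, f}, i→{i}; now {b, d, f, i}.
Read 'y': b→{i}, d→{i}, f→∅, i→{h, i}; now {h, i}.
Read 'y': h→{e}, i→{h, i}; union {e, h, i}; ε-closure = {d, e, h, i}.

{d, e, h, i}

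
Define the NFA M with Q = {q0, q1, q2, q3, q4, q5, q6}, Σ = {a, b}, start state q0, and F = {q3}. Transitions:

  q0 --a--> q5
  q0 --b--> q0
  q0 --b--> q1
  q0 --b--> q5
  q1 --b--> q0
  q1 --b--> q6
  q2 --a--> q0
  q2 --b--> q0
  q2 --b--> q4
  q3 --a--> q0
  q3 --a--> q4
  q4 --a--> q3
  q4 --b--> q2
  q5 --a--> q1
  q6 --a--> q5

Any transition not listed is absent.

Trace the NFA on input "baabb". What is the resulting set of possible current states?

{q0, q1, q5}

Start in {q0}.
Read 'b': q0→{q0, q1, q5}; now {q0, q1, q5}.
Read 'a': q0→{q5}, q1→∅, q5→{q1}; now {q1, q5}.
Read 'a': q1→∅, q5→{q1}; now {q1}.
Read 'b': q1→{q0, q6}; now {q0, q6}.
Read 'b': q0→{q0, q1, q5}, q6→∅; now {q0, q1, q5}.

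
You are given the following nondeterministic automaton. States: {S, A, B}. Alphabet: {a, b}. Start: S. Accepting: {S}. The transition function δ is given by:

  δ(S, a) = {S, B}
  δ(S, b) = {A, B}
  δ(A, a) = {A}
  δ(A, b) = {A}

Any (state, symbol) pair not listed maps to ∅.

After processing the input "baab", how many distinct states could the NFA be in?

Start in {S}.
Read 'b': S→{A, B}; now {A, B}.
Read 'a': A→{A}, B→∅; now {A}.
Read 'a': A→{A}; now {A}.
Read 'b': A→{A}; now {A}.
That set has 1 state.

1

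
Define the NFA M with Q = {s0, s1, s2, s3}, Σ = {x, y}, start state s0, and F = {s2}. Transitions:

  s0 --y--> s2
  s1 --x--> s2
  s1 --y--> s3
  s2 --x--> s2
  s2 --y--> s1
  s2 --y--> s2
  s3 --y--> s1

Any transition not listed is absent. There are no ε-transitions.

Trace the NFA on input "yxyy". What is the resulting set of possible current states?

{s1, s2, s3}

Start in {s0}.
Read 'y': s0→{s2}; now {s2}.
Read 'x': s2→{s2}; now {s2}.
Read 'y': s2→{s1, s2}; now {s1, s2}.
Read 'y': s1→{s3}, s2→{s1, s2}; now {s1, s2, s3}.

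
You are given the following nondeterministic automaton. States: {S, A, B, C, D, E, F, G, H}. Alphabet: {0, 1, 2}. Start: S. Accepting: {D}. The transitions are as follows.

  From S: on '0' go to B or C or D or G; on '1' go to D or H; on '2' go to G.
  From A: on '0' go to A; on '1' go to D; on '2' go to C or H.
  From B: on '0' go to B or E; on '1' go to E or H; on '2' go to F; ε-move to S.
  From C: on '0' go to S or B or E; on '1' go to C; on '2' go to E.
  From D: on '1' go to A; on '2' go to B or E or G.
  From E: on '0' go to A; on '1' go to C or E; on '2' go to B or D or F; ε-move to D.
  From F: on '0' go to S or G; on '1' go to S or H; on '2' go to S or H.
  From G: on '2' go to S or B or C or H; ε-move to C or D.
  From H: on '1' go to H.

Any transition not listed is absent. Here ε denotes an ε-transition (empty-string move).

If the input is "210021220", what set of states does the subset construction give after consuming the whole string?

Start in {S}.
Read '2': {S} → {C, D, G}.
Read '1': {C, D, G} → {A, C}.
Read '0': {A, C} → {S, A, B, D, E}.
Read '0': {S, A, B, D, E} → {S, A, B, C, D, E, G}.
Read '2': {S, A, B, C, D, E, G} → {S, B, C, D, E, F, G, H}.
Read '1': {S, B, C, D, E, F, G, H} → {S, A, C, D, E, H}.
Read '2': {S, A, C, D, E, H} → {S, B, C, D, E, F, G, H}.
Read '2': {S, B, C, D, E, F, G, H} → {S, B, C, D, E, F, G, H}.
Read '0': {S, B, C, D, E, F, G, H} → {S, A, B, C, D, E, G}.

{S, A, B, C, D, E, G}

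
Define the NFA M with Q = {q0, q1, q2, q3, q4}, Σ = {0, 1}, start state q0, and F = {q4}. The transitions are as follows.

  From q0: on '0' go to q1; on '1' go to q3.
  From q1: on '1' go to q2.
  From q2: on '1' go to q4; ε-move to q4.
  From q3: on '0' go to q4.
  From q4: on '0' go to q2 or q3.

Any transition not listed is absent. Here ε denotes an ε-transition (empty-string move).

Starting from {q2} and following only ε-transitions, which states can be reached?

{q2, q4}

Begin with {q2}.
ε-move q2 → q4; add q4.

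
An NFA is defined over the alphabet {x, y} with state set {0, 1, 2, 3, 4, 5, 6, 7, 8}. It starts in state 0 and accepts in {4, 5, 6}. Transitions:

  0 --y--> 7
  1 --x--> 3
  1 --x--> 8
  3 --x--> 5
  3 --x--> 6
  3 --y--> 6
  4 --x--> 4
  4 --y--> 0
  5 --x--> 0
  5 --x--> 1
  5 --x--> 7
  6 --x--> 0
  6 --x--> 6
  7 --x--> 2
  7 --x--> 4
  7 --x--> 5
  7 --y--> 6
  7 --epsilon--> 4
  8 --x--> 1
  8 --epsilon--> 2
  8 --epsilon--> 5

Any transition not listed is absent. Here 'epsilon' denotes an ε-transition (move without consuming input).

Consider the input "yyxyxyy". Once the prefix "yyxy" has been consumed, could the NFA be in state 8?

Start in {0}.
Read 'y': {0} → {4, 7}.
Read 'y': {4, 7} → {0, 6}.
Read 'x': {0, 6} → {0, 6}.
Read 'y': {0, 6} → {4, 7}.
State 8 is not in {4, 7}.

No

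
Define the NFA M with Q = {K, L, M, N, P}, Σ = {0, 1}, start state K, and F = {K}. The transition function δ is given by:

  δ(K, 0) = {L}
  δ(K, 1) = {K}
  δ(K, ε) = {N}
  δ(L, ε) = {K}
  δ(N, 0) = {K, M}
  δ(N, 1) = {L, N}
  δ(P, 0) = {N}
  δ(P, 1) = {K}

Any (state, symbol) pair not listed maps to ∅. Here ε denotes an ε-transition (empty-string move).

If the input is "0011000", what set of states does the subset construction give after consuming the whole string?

Start: ε-closure({K}) = {K, N}.
Read '0': K→{L}, N→{K, M}; union {K, L, M}; ε-closure = {K, L, M, N}.
Read '0': K→{L}, L→∅, M→∅, N→{K, M}; union {K, L, M}; ε-closure = {K, L, M, N}.
Read '1': K→{K}, L→∅, M→∅, N→{L, N}; now {K, L, N}.
Read '1': K→{K}, L→∅, N→{L, N}; now {K, L, N}.
Read '0': K→{L}, L→∅, N→{K, M}; union {K, L, M}; ε-closure = {K, L, M, N}.
Read '0': K→{L}, L→∅, M→∅, N→{K, M}; union {K, L, M}; ε-closure = {K, L, M, N}.
Read '0': K→{L}, L→∅, M→∅, N→{K, M}; union {K, L, M}; ε-closure = {K, L, M, N}.

{K, L, M, N}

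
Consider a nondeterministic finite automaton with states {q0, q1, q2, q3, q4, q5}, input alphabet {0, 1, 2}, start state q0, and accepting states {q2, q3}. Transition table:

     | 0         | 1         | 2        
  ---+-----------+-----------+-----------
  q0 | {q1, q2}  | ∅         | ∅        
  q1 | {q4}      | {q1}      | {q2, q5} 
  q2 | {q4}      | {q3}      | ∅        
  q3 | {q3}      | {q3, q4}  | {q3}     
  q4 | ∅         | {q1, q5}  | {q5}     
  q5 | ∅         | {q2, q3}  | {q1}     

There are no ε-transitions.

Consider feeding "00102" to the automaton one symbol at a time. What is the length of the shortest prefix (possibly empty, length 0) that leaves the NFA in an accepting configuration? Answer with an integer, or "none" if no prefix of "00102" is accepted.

1

Start in {q0}.
Read '0': {q0} → {q1, q2}.
None of the earlier sets intersect F, but {q1, q2} does.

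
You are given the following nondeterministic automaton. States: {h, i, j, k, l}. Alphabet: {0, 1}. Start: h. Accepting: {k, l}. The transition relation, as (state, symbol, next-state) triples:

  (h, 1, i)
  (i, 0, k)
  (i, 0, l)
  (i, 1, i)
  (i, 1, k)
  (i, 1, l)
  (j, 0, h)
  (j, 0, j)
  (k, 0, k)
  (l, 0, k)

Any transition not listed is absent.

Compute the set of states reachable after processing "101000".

∅

Start in {h}.
Read '1': {h} → {i}.
Read '0': {i} → {k, l}.
Read '1': {k, l} → ∅.
The set is empty and remains empty for the remaining 3 symbols.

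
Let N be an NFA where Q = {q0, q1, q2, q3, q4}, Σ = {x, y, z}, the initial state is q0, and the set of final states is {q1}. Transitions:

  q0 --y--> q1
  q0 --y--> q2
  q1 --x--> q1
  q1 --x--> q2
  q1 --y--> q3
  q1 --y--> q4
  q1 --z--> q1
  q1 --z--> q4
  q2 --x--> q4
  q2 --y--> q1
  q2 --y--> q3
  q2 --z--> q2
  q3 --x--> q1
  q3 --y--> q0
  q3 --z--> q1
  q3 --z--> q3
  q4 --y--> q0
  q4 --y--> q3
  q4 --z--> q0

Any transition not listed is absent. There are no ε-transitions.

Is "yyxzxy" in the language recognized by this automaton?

Yes

Start in {q0}.
Read 'y': {q0} → {q1, q2}.
Read 'y': {q1, q2} → {q1, q3, q4}.
Read 'x': {q1, q3, q4} → {q1, q2}.
Read 'z': {q1, q2} → {q1, q2, q4}.
Read 'x': {q1, q2, q4} → {q1, q2, q4}.
Read 'y': {q1, q2, q4} → {q0, q1, q3, q4}.
The final set {q0, q1, q3, q4} contains the accepting state q1.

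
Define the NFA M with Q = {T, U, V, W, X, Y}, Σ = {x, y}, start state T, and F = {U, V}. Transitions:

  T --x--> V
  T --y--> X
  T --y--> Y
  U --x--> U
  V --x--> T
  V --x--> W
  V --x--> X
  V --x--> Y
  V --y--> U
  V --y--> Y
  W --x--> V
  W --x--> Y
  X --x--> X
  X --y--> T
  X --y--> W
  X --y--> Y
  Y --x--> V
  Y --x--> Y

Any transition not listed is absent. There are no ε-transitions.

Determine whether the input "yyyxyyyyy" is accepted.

No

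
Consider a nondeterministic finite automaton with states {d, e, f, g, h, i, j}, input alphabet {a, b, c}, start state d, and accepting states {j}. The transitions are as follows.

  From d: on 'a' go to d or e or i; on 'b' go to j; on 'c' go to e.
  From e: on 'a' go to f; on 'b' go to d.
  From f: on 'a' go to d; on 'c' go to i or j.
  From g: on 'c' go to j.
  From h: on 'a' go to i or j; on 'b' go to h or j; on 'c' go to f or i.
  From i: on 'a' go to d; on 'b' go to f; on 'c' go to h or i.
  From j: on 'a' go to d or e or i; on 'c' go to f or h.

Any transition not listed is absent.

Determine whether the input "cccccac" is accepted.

Start in {d}.
Read 'c': d→{e}; now {e}.
Read 'c': e→∅; now ∅.
The set is empty and remains empty for the remaining 5 symbols.
The final set ∅ contains no accepting state.

No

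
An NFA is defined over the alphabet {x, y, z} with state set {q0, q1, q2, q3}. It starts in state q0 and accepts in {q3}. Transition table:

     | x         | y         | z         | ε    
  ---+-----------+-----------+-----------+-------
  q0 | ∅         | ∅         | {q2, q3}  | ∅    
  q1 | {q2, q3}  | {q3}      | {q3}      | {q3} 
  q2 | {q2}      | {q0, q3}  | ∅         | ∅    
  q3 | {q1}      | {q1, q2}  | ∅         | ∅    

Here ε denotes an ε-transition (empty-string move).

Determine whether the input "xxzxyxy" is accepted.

No

Start in {q0}.
Read 'x': {q0} → ∅.
The set is empty and remains empty for the remaining 6 symbols.
The final set ∅ contains no accepting state.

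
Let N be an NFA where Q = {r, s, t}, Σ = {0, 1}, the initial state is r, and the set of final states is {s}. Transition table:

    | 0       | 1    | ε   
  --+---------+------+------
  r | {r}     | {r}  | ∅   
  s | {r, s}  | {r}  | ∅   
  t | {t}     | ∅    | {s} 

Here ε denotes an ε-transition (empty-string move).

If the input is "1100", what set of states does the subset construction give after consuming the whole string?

{r}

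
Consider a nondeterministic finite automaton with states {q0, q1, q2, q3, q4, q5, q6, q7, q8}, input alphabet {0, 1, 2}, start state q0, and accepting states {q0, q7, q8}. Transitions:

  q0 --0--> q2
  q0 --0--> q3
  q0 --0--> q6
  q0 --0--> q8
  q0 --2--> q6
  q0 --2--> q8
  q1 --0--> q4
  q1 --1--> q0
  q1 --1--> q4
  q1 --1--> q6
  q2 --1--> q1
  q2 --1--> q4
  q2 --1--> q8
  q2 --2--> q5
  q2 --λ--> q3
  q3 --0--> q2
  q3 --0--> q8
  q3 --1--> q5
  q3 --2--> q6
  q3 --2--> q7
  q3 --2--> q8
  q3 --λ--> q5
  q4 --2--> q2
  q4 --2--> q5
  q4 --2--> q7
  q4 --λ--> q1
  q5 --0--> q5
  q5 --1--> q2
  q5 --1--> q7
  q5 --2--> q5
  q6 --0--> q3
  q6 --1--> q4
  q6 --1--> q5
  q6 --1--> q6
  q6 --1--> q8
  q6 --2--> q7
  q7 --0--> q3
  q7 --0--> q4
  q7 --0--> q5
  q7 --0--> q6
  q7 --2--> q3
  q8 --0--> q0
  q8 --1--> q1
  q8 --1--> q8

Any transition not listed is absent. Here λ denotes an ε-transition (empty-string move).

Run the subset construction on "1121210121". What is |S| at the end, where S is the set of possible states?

0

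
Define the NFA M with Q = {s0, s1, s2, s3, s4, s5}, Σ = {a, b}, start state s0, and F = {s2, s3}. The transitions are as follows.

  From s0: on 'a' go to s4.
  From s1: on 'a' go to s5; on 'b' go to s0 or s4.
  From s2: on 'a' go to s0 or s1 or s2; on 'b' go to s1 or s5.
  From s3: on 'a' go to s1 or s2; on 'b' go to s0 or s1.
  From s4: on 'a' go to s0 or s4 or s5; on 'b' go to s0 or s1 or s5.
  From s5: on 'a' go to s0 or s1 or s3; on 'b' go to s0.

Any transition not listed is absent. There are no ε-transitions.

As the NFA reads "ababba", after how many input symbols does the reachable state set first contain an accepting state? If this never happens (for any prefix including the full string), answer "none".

3

Start in {s0}.
Read 'a': s0→{s4}; now {s4}.
Read 'b': s4→{s0, s1, s5}; now {s0, s1, s5}.
Read 'a': s0→{s4}, s1→{s5}, s5→{s0, s1, s3}; now {s0, s1, s3, s4, s5}.
None of the earlier sets intersect F, but {s0, s1, s3, s4, s5} does.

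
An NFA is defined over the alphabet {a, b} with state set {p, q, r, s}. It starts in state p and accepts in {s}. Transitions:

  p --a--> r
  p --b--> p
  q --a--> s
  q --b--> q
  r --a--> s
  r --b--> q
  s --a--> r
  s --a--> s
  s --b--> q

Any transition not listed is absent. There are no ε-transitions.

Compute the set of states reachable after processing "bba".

Start in {p}.
Read 'b': {p} → {p}.
Read 'b': {p} → {p}.
Read 'a': {p} → {r}.

{r}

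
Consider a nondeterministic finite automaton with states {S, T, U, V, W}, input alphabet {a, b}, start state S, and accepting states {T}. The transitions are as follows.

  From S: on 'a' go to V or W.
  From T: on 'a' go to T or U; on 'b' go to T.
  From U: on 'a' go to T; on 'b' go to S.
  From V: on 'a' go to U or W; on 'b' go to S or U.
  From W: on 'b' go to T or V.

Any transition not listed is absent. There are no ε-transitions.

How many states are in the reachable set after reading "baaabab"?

0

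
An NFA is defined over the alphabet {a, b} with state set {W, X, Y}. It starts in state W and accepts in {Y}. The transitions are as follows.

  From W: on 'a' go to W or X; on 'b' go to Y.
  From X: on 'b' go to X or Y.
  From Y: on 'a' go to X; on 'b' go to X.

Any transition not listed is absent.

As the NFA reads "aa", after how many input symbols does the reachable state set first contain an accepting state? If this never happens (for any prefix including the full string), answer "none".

Start in {W}.
Read 'a': {W} → {W, X}.
Read 'a': {W, X} → {W, X}.
No reachable set along the way intersects F.

none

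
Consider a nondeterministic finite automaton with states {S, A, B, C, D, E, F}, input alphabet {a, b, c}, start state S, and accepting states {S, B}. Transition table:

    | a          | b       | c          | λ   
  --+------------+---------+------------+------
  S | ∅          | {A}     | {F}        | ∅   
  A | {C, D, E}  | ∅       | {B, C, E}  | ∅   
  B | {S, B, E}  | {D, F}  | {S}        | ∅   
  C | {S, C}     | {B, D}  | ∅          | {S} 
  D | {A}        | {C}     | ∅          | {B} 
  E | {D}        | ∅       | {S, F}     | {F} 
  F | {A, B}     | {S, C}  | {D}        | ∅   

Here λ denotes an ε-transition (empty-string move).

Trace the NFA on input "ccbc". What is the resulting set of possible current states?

{S, B, D, F}

Start in {S}.
Read 'c': S→{F}; now {F}.
Read 'c': F→{D}; union {D}; ε-closure = {B, D}.
Read 'b': B→{D, F}, D→{C}; union {C, D, F}; ε-closure = {S, B, C, D, F}.
Read 'c': S→{F}, B→{S}, C→∅, D→∅, F→{D}; union {S, D, F}; ε-closure = {S, B, D, F}.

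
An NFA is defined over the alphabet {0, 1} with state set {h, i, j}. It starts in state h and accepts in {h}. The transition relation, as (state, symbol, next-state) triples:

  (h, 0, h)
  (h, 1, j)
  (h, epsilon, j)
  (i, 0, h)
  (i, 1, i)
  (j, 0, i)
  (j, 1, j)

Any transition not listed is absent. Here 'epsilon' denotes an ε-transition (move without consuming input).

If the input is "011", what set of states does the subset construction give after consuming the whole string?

{i, j}

Start: ε-closure({h}) = {h, j}.
Read '0': {h, j} → {h, i, j}.
Read '1': {h, i, j} → {i, j}.
Read '1': {i, j} → {i, j}.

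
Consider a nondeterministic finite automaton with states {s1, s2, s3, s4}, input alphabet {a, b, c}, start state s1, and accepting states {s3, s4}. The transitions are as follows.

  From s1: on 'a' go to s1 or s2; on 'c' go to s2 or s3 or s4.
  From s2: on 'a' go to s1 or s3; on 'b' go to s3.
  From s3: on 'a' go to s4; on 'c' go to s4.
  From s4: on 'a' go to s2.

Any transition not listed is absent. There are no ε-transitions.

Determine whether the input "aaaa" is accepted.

Yes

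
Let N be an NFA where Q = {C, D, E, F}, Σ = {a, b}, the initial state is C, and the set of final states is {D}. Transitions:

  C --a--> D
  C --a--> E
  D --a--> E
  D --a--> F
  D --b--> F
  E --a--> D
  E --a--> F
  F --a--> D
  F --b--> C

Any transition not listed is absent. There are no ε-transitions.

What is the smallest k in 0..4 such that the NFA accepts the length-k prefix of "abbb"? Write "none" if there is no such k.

Start in {C}.
Read 'a': C→{D, E}; now {D, E}.
None of the earlier sets intersect F, but {D, E} does.

1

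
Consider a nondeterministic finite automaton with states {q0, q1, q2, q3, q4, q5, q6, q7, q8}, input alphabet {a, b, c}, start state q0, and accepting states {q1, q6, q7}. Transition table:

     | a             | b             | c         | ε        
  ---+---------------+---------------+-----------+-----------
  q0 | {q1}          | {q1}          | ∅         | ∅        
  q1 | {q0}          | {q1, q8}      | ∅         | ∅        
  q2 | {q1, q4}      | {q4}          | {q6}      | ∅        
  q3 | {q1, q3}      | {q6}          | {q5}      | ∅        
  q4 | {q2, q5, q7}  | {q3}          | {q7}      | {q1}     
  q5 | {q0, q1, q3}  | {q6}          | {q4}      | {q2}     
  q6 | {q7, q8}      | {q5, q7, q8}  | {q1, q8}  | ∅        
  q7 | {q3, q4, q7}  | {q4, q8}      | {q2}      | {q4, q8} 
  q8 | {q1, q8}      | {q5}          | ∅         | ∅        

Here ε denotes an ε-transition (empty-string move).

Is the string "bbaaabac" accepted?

Yes

Start in {q0}.
Read 'b': {q0} → {q1}.
Read 'b': {q1} → {q1, q8}.
Read 'a': {q1, q8} → {q0, q1, q8}.
Read 'a': {q0, q1, q8} → {q0, q1, q8}.
Read 'a': {q0, q1, q8} → {q0, q1, q8}.
Read 'b': {q0, q1, q8} → {q1, q2, q5, q8}.
Read 'a': {q1, q2, q5, q8} → {q0, q1, q3, q4, q8}.
Read 'c': {q0, q1, q3, q4, q8} → {q1, q2, q4, q5, q7, q8}.
The final set {q1, q2, q4, q5, q7, q8} contains the accepting states q1, q7.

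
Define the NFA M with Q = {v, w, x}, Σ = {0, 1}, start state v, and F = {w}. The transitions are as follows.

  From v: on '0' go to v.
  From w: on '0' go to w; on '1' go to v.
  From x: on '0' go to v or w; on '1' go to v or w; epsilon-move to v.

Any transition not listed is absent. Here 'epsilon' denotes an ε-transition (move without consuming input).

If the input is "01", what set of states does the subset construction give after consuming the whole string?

Start in {v}.
Read '0': v→{v}; now {v}.
Read '1': v→∅; now ∅.

∅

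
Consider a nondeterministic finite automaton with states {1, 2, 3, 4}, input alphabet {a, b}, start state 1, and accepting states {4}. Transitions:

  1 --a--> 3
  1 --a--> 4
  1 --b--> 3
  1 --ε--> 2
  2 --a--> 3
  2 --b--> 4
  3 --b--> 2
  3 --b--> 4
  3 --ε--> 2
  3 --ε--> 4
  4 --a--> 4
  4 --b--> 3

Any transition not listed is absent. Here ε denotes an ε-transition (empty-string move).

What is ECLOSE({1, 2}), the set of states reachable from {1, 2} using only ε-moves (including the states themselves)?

{1, 2}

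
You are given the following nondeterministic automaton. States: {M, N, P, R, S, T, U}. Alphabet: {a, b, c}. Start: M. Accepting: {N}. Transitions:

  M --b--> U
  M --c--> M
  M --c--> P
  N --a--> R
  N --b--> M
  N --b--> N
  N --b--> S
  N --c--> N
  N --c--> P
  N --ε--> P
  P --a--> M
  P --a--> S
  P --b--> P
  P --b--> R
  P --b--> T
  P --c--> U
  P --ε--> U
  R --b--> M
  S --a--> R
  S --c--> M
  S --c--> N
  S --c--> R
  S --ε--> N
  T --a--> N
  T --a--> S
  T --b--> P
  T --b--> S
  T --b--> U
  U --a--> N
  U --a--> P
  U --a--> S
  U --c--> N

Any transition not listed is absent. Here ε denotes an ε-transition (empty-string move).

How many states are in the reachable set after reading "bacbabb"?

Start in {M}.
Read 'b': M→{U}; now {U}.
Read 'a': U→{N, P, S}; union {N, P, S}; ε-closure = {N, P, S, U}.
Read 'c': N→{N, P}, P→{U}, S→{M, N, R}, U→{N}; now {M, N, P, R, U}.
Read 'b': M→{U}, N→{M, N, S}, P→{P, R, T}, R→{M}, U→∅; now {M, N, P, R, S, T, U}.
Read 'a': M→∅, N→{R}, P→{M, S}, R→∅, S→{R}, T→{N, S}, U→{N, P, S}; union {M, N, P, R, S}; ε-closure = {M, N, P, R, S, U}.
Read 'b': M→{U}, N→{M, N, S}, P→{P, R, T}, R→{M}, S→∅, U→∅; now {M, N, P, R, S, T, U}.
Read 'b': M→{U}, N→{M, N, S}, P→{P, R, T}, R→{M}, S→∅, T→{P, S, U}, U→∅; now {M, N, P, R, S, T, U}.
That set has 7 states.

7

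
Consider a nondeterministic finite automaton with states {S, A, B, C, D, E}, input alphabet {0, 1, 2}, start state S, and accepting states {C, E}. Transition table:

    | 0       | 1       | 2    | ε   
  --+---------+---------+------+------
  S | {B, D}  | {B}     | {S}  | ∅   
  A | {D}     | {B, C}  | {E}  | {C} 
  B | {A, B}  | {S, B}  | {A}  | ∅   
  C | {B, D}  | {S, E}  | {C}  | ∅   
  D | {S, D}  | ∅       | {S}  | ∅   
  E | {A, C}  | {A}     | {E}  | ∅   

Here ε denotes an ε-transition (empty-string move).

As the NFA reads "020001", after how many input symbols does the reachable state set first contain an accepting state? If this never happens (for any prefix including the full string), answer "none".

Start in {S}.
Read '0': {S} → {B, D}.
Read '2': {B, D} → {S, A, C}.
None of the earlier sets intersect F, but {S, A, C} does.

2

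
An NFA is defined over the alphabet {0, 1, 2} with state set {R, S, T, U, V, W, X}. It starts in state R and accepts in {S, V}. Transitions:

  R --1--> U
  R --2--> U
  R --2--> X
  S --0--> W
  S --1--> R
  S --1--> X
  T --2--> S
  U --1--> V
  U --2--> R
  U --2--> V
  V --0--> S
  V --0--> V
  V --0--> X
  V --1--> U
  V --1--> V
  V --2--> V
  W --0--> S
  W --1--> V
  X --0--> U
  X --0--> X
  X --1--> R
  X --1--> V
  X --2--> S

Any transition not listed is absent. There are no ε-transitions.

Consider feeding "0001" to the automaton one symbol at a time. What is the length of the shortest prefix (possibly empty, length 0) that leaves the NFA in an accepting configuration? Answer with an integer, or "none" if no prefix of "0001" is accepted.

Start in {R}.
Read '0': R→∅; now ∅.
The set is empty and remains empty for the remaining 3 symbols.
No reachable set along the way intersects F.

none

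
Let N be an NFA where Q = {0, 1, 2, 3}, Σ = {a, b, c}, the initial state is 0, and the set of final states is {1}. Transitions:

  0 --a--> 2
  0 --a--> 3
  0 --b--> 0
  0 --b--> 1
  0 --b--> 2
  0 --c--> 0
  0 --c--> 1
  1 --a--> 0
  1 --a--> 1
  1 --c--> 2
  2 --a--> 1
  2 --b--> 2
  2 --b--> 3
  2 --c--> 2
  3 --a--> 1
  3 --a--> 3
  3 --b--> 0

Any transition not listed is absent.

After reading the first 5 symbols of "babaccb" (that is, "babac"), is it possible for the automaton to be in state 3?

No

Start in {0}.
Read 'b': 0→{0, 1, 2}; now {0, 1, 2}.
Read 'a': 0→{2, 3}, 1→{0, 1}, 2→{1}; now {0, 1, 2, 3}.
Read 'b': 0→{0, 1, 2}, 1→∅, 2→{2, 3}, 3→{0}; now {0, 1, 2, 3}.
Read 'a': 0→{2, 3}, 1→{0, 1}, 2→{1}, 3→{1, 3}; now {0, 1, 2, 3}.
Read 'c': 0→{0, 1}, 1→{2}, 2→{2}, 3→∅; now {0, 1, 2}.
State 3 is not in {0, 1, 2}.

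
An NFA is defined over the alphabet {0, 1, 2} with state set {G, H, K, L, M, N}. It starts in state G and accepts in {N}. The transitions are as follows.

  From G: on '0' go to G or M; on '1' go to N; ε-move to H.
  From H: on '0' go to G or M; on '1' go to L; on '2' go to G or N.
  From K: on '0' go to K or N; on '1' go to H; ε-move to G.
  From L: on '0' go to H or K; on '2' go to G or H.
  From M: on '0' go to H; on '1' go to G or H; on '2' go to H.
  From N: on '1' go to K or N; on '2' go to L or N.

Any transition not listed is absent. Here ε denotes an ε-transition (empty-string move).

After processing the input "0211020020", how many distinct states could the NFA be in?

4

Start: ε-closure({G}) = {G, H}.
Read '0': {G, H} → {G, H, M}.
Read '2': {G, H, M} → {G, H, N}.
Read '1': {G, H, N} → {G, H, K, L, N}.
Read '1': {G, H, K, L, N} → {G, H, K, L, N}.
Read '0': {G, H, K, L, N} → {G, H, K, M, N}.
Read '2': {G, H, K, M, N} → {G, H, L, N}.
Read '0': {G, H, L, N} → {G, H, K, M}.
Read '0': {G, H, K, M} → {G, H, K, M, N}.
Read '2': {G, H, K, M, N} → {G, H, L, N}.
Read '0': {G, H, L, N} → {G, H, K, M}.
That set has 4 states.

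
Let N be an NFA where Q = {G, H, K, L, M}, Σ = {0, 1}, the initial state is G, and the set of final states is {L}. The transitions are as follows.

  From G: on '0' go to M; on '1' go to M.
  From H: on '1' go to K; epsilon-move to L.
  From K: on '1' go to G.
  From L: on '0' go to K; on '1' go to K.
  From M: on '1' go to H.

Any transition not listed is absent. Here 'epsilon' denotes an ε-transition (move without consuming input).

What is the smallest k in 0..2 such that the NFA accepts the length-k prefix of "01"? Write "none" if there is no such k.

2

Start in {G}.
Read '0': {G} → {M}.
Read '1': {M} → {H, L}.
None of the earlier sets intersect F, but {H, L} does.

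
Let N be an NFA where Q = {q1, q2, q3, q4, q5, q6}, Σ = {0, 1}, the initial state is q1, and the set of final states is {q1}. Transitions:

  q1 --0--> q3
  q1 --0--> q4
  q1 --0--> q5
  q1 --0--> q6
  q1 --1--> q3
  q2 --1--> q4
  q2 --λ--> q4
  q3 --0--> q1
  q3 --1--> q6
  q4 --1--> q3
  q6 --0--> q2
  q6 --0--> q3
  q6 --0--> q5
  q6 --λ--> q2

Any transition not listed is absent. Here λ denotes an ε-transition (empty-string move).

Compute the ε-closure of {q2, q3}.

Begin with {q2, q3}.
ε-move q2 → q4; add q4.

{q2, q3, q4}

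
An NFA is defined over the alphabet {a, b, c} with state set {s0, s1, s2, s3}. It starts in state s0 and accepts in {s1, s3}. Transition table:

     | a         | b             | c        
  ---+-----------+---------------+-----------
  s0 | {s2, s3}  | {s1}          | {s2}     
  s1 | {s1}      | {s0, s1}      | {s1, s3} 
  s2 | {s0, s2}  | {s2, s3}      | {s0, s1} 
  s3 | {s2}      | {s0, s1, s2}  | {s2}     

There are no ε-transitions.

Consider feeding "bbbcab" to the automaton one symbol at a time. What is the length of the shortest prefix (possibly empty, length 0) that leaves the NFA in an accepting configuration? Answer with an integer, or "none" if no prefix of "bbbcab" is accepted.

Start in {s0}.
Read 'b': {s0} → {s1}.
None of the earlier sets intersect F, but {s1} does.

1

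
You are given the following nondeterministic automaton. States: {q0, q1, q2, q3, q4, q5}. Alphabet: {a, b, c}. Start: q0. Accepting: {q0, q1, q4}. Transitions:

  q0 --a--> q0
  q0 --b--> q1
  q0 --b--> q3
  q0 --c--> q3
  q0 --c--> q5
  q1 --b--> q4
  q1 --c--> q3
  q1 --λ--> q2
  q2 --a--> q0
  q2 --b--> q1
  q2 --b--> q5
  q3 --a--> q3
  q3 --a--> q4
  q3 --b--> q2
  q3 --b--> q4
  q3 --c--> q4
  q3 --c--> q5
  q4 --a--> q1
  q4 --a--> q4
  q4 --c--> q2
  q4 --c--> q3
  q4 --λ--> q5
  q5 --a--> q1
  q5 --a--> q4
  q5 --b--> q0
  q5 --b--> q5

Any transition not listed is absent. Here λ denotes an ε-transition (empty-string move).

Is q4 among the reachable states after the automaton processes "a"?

No

Start in {q0}.
Read 'a': q0→{q0}; now {q0}.
State q4 is not in {q0}.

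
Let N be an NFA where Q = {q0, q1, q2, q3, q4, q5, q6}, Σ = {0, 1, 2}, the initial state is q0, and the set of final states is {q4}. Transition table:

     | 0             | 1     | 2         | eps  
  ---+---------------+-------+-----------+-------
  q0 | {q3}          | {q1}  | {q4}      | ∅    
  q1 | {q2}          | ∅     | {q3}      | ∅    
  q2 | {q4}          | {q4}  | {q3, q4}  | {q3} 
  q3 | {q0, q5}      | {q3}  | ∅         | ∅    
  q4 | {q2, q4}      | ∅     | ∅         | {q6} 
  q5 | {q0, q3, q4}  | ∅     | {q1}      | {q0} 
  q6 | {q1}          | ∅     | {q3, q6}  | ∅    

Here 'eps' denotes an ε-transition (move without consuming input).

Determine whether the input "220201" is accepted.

Yes

Start in {q0}.
Read '2': q0→{q4}; union {q4}; ε-closure = {q4, q6}.
Read '2': q4→∅, q6→{q3, q6}; now {q3, q6}.
Read '0': q3→{q0, q5}, q6→{q1}; now {q0, q1, q5}.
Read '2': q0→{q4}, q1→{q3}, q5→{q1}; union {q1, q3, q4}; ε-closure = {q1, q3, q4, q6}.
Read '0': q1→{q2}, q3→{q0, q5}, q4→{q2, q4}, q6→{q1}; union {q0, q1, q2, q4, q5}; ε-closure = {q0, q1, q2, q3, q4, q5, q6}.
Read '1': q0→{q1}, q1→∅, q2→{q4}, q3→{q3}, q4→∅, q5→∅, q6→∅; union {q1, q3, q4}; ε-closure = {q1, q3, q4, q6}.
The final set {q1, q3, q4, q6} contains the accepting state q4.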